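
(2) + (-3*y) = 2 - 3*y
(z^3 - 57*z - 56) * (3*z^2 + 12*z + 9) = 3*z^5 + 12*z^4 - 162*z^3 - 852*z^2 - 1185*z - 504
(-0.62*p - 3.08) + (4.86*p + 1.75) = 4.24*p - 1.33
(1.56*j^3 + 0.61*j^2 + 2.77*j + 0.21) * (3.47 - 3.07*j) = -4.7892*j^4 + 3.5405*j^3 - 6.3872*j^2 + 8.9672*j + 0.7287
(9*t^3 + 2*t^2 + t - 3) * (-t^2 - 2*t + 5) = -9*t^5 - 20*t^4 + 40*t^3 + 11*t^2 + 11*t - 15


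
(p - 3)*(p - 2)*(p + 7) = p^3 + 2*p^2 - 29*p + 42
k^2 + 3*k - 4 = (k - 1)*(k + 4)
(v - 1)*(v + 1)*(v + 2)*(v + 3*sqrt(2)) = v^4 + 2*v^3 + 3*sqrt(2)*v^3 - v^2 + 6*sqrt(2)*v^2 - 3*sqrt(2)*v - 2*v - 6*sqrt(2)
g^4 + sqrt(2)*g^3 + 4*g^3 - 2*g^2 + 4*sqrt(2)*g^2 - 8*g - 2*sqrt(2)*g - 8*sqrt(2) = (g + 4)*(g - sqrt(2))*(g + sqrt(2))^2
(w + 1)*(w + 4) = w^2 + 5*w + 4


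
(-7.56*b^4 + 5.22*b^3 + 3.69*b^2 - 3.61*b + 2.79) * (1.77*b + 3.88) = -13.3812*b^5 - 20.0934*b^4 + 26.7849*b^3 + 7.9275*b^2 - 9.0685*b + 10.8252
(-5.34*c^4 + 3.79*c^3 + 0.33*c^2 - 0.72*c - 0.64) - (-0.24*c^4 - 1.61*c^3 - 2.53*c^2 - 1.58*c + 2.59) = -5.1*c^4 + 5.4*c^3 + 2.86*c^2 + 0.86*c - 3.23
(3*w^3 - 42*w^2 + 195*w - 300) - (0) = 3*w^3 - 42*w^2 + 195*w - 300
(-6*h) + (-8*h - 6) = -14*h - 6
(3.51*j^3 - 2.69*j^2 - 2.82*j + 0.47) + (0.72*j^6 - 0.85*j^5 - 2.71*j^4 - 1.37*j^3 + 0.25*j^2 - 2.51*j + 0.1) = 0.72*j^6 - 0.85*j^5 - 2.71*j^4 + 2.14*j^3 - 2.44*j^2 - 5.33*j + 0.57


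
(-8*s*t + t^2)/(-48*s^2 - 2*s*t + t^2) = t/(6*s + t)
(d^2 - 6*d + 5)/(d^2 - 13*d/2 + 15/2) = 2*(d - 1)/(2*d - 3)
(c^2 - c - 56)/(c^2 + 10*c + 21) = (c - 8)/(c + 3)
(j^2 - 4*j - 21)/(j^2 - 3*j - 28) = (j + 3)/(j + 4)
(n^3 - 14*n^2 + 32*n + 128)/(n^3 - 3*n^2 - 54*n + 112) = (n^2 - 6*n - 16)/(n^2 + 5*n - 14)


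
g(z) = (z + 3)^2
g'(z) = 2*z + 6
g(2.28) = 27.88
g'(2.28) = 10.56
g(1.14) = 17.14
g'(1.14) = 8.28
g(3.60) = 43.56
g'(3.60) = 13.20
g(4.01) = 49.14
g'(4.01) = 14.02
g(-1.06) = 3.76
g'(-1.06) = 3.88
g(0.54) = 12.53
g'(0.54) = 7.08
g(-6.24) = 10.50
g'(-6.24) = -6.48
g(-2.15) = 0.72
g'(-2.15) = 1.70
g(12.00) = 225.00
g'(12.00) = 30.00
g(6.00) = 81.00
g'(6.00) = 18.00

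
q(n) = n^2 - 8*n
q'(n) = 2*n - 8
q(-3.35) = 38.02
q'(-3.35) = -14.70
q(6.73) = -8.55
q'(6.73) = 5.46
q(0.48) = -3.61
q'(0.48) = -7.04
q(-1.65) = 15.92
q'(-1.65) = -11.30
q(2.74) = -14.41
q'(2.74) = -2.52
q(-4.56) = 57.27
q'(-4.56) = -17.12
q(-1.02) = 9.20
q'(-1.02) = -10.04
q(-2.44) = 25.47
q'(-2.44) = -12.88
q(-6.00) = 84.00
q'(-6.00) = -20.00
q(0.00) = 0.00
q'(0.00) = -8.00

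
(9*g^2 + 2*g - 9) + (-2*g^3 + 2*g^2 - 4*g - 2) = -2*g^3 + 11*g^2 - 2*g - 11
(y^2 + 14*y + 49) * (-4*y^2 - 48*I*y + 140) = -4*y^4 - 56*y^3 - 48*I*y^3 - 56*y^2 - 672*I*y^2 + 1960*y - 2352*I*y + 6860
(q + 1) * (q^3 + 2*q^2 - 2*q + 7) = q^4 + 3*q^3 + 5*q + 7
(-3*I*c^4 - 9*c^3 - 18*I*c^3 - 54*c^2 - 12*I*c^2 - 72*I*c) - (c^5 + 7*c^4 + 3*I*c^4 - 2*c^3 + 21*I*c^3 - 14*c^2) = -c^5 - 7*c^4 - 6*I*c^4 - 7*c^3 - 39*I*c^3 - 40*c^2 - 12*I*c^2 - 72*I*c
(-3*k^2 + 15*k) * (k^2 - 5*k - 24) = -3*k^4 + 30*k^3 - 3*k^2 - 360*k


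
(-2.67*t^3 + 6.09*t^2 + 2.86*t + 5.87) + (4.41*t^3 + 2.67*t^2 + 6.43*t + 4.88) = 1.74*t^3 + 8.76*t^2 + 9.29*t + 10.75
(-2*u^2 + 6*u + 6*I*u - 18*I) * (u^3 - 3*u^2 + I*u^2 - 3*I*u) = -2*u^5 + 12*u^4 + 4*I*u^4 - 24*u^3 - 24*I*u^3 + 36*u^2 + 36*I*u^2 - 54*u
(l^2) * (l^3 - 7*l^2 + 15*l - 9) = l^5 - 7*l^4 + 15*l^3 - 9*l^2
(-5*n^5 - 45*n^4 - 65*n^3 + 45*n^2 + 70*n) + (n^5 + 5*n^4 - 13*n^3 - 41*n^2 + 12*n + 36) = -4*n^5 - 40*n^4 - 78*n^3 + 4*n^2 + 82*n + 36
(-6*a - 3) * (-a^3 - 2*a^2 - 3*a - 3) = 6*a^4 + 15*a^3 + 24*a^2 + 27*a + 9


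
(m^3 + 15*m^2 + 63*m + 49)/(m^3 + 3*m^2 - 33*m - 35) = (m + 7)/(m - 5)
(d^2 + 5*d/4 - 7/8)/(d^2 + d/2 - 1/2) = (d + 7/4)/(d + 1)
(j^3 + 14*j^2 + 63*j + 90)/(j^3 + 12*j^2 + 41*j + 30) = (j + 3)/(j + 1)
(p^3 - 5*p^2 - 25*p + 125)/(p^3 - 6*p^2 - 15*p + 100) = (p + 5)/(p + 4)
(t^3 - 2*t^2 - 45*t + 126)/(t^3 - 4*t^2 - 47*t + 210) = (t - 3)/(t - 5)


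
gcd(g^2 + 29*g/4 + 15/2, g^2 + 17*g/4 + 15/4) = g + 5/4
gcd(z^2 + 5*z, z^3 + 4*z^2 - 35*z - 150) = z + 5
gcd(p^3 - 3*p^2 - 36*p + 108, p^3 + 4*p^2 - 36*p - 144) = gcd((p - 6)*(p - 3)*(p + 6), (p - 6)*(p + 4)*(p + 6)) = p^2 - 36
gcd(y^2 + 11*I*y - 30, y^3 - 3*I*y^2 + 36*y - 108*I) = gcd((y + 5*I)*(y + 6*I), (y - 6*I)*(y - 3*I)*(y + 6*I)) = y + 6*I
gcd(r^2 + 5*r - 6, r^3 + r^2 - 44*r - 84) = r + 6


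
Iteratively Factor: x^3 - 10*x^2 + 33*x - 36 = (x - 4)*(x^2 - 6*x + 9) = (x - 4)*(x - 3)*(x - 3)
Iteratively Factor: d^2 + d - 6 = (d - 2)*(d + 3)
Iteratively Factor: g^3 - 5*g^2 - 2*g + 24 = (g - 3)*(g^2 - 2*g - 8) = (g - 4)*(g - 3)*(g + 2)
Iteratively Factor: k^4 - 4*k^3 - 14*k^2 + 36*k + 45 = (k - 5)*(k^3 + k^2 - 9*k - 9) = (k - 5)*(k + 1)*(k^2 - 9) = (k - 5)*(k - 3)*(k + 1)*(k + 3)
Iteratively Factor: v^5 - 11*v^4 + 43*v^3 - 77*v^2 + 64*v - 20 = (v - 2)*(v^4 - 9*v^3 + 25*v^2 - 27*v + 10) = (v - 2)*(v - 1)*(v^3 - 8*v^2 + 17*v - 10) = (v - 2)^2*(v - 1)*(v^2 - 6*v + 5) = (v - 5)*(v - 2)^2*(v - 1)*(v - 1)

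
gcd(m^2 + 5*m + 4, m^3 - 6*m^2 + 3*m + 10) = m + 1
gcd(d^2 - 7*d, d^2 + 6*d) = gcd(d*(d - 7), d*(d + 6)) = d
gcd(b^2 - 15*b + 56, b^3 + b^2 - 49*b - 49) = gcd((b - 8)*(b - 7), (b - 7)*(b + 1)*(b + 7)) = b - 7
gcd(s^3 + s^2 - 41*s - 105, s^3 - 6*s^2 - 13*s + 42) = s^2 - 4*s - 21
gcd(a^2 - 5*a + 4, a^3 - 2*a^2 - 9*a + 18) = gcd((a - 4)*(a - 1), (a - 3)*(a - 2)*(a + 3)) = 1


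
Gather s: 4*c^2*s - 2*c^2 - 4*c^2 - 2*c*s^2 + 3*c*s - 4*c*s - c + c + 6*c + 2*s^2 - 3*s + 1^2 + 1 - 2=-6*c^2 + 6*c + s^2*(2 - 2*c) + s*(4*c^2 - c - 3)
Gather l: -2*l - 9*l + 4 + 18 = 22 - 11*l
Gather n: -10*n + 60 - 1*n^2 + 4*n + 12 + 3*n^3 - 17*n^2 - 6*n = 3*n^3 - 18*n^2 - 12*n + 72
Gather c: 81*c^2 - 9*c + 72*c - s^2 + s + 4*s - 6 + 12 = 81*c^2 + 63*c - s^2 + 5*s + 6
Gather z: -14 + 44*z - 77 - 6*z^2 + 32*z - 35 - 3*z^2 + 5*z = -9*z^2 + 81*z - 126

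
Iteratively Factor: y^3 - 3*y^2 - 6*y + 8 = (y - 4)*(y^2 + y - 2) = (y - 4)*(y - 1)*(y + 2)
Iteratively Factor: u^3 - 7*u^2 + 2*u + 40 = (u + 2)*(u^2 - 9*u + 20) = (u - 4)*(u + 2)*(u - 5)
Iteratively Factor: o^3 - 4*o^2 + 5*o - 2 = (o - 2)*(o^2 - 2*o + 1) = (o - 2)*(o - 1)*(o - 1)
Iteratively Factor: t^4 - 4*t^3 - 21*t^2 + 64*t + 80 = (t + 4)*(t^3 - 8*t^2 + 11*t + 20) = (t - 4)*(t + 4)*(t^2 - 4*t - 5) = (t - 4)*(t + 1)*(t + 4)*(t - 5)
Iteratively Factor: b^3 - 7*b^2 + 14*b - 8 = (b - 4)*(b^2 - 3*b + 2) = (b - 4)*(b - 2)*(b - 1)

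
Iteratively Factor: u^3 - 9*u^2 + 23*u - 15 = (u - 3)*(u^2 - 6*u + 5) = (u - 5)*(u - 3)*(u - 1)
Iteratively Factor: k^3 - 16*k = (k - 4)*(k^2 + 4*k) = k*(k - 4)*(k + 4)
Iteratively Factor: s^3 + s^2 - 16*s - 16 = (s + 1)*(s^2 - 16) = (s - 4)*(s + 1)*(s + 4)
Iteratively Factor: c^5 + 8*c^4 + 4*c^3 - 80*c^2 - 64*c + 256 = (c + 4)*(c^4 + 4*c^3 - 12*c^2 - 32*c + 64) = (c - 2)*(c + 4)*(c^3 + 6*c^2 - 32) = (c - 2)*(c + 4)^2*(c^2 + 2*c - 8) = (c - 2)*(c + 4)^3*(c - 2)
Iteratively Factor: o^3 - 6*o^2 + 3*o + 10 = (o - 2)*(o^2 - 4*o - 5) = (o - 5)*(o - 2)*(o + 1)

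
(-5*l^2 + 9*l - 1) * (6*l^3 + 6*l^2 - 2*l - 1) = -30*l^5 + 24*l^4 + 58*l^3 - 19*l^2 - 7*l + 1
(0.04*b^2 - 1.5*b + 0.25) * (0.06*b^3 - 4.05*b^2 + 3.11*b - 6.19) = 0.0024*b^5 - 0.252*b^4 + 6.2144*b^3 - 5.9251*b^2 + 10.0625*b - 1.5475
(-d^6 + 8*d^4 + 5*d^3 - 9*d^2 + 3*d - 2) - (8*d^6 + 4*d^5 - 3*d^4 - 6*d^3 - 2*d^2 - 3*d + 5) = -9*d^6 - 4*d^5 + 11*d^4 + 11*d^3 - 7*d^2 + 6*d - 7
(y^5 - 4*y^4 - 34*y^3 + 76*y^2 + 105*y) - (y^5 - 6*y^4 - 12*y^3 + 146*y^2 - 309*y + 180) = 2*y^4 - 22*y^3 - 70*y^2 + 414*y - 180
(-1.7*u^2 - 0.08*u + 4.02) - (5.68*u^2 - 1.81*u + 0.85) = -7.38*u^2 + 1.73*u + 3.17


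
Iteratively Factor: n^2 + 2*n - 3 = (n - 1)*(n + 3)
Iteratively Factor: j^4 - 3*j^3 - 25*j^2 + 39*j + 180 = (j - 4)*(j^3 + j^2 - 21*j - 45) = (j - 5)*(j - 4)*(j^2 + 6*j + 9) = (j - 5)*(j - 4)*(j + 3)*(j + 3)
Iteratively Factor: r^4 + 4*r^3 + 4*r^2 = (r)*(r^3 + 4*r^2 + 4*r) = r*(r + 2)*(r^2 + 2*r) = r^2*(r + 2)*(r + 2)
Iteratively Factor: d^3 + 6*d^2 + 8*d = (d + 2)*(d^2 + 4*d) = d*(d + 2)*(d + 4)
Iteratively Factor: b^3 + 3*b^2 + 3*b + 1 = (b + 1)*(b^2 + 2*b + 1) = (b + 1)^2*(b + 1)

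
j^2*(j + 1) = j^3 + j^2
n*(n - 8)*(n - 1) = n^3 - 9*n^2 + 8*n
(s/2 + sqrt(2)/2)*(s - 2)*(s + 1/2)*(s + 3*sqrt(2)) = s^4/2 - 3*s^3/4 + 2*sqrt(2)*s^3 - 3*sqrt(2)*s^2 + 5*s^2/2 - 9*s/2 - 2*sqrt(2)*s - 3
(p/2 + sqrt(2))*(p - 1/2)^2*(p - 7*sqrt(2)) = p^4/2 - 5*sqrt(2)*p^3/2 - p^3/2 - 111*p^2/8 + 5*sqrt(2)*p^2/2 - 5*sqrt(2)*p/8 + 14*p - 7/2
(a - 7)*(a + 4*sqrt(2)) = a^2 - 7*a + 4*sqrt(2)*a - 28*sqrt(2)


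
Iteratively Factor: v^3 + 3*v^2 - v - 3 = (v + 3)*(v^2 - 1) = (v - 1)*(v + 3)*(v + 1)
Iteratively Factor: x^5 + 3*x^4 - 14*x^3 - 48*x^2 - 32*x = (x)*(x^4 + 3*x^3 - 14*x^2 - 48*x - 32) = x*(x + 4)*(x^3 - x^2 - 10*x - 8) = x*(x - 4)*(x + 4)*(x^2 + 3*x + 2) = x*(x - 4)*(x + 1)*(x + 4)*(x + 2)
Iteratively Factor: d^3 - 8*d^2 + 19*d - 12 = (d - 3)*(d^2 - 5*d + 4) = (d - 4)*(d - 3)*(d - 1)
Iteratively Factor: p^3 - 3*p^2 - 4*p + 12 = (p - 3)*(p^2 - 4) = (p - 3)*(p - 2)*(p + 2)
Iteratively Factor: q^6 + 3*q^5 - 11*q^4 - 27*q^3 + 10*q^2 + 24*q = (q + 2)*(q^5 + q^4 - 13*q^3 - q^2 + 12*q) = (q + 1)*(q + 2)*(q^4 - 13*q^2 + 12*q) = q*(q + 1)*(q + 2)*(q^3 - 13*q + 12) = q*(q + 1)*(q + 2)*(q + 4)*(q^2 - 4*q + 3) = q*(q - 3)*(q + 1)*(q + 2)*(q + 4)*(q - 1)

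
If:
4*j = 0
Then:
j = 0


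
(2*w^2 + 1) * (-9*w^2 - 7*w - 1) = -18*w^4 - 14*w^3 - 11*w^2 - 7*w - 1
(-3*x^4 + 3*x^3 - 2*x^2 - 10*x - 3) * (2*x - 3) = -6*x^5 + 15*x^4 - 13*x^3 - 14*x^2 + 24*x + 9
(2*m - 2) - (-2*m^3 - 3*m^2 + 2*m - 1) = 2*m^3 + 3*m^2 - 1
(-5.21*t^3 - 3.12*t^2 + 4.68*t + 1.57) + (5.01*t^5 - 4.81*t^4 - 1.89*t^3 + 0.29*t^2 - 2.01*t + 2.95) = 5.01*t^5 - 4.81*t^4 - 7.1*t^3 - 2.83*t^2 + 2.67*t + 4.52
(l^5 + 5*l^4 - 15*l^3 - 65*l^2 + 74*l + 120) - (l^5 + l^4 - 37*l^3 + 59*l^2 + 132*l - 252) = 4*l^4 + 22*l^3 - 124*l^2 - 58*l + 372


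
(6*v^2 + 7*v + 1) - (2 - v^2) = 7*v^2 + 7*v - 1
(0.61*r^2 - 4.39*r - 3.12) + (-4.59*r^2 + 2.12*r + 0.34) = -3.98*r^2 - 2.27*r - 2.78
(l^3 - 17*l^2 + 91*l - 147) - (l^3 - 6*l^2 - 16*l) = -11*l^2 + 107*l - 147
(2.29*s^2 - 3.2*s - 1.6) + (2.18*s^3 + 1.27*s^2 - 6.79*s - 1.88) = 2.18*s^3 + 3.56*s^2 - 9.99*s - 3.48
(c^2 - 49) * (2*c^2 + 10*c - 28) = 2*c^4 + 10*c^3 - 126*c^2 - 490*c + 1372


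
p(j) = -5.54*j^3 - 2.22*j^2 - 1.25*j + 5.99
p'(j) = -16.62*j^2 - 4.44*j - 1.25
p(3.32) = -225.36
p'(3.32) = -199.18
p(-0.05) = 6.05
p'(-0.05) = -1.07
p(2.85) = -143.85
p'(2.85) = -148.90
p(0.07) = 5.89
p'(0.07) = -1.64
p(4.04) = -400.60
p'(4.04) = -290.45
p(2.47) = -94.12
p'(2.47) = -113.61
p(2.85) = -143.85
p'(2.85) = -148.90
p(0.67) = 2.49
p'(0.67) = -11.69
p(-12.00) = 9274.43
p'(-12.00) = -2341.25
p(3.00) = -167.32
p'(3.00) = -164.15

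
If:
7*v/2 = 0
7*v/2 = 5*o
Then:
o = 0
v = 0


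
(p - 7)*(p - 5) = p^2 - 12*p + 35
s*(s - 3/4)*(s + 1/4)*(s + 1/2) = s^4 - 7*s^2/16 - 3*s/32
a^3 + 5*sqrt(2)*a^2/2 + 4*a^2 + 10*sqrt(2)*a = a*(a + 4)*(a + 5*sqrt(2)/2)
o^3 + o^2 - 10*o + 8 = (o - 2)*(o - 1)*(o + 4)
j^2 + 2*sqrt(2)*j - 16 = (j - 2*sqrt(2))*(j + 4*sqrt(2))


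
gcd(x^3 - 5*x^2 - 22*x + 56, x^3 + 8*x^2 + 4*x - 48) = x^2 + 2*x - 8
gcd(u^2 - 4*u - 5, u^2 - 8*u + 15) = u - 5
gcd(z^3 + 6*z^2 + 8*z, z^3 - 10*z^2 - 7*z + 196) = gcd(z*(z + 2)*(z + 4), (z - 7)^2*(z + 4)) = z + 4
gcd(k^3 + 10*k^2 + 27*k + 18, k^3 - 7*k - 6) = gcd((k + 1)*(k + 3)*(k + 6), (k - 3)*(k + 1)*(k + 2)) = k + 1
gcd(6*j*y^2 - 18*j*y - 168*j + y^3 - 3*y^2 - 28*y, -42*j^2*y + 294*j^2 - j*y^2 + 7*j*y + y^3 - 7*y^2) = 6*j*y - 42*j + y^2 - 7*y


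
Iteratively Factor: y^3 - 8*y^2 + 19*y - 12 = (y - 4)*(y^2 - 4*y + 3) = (y - 4)*(y - 1)*(y - 3)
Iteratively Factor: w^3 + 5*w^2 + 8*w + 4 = (w + 2)*(w^2 + 3*w + 2) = (w + 1)*(w + 2)*(w + 2)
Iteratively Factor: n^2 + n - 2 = (n + 2)*(n - 1)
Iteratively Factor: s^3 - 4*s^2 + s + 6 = (s - 2)*(s^2 - 2*s - 3) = (s - 2)*(s + 1)*(s - 3)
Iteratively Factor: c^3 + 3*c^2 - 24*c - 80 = (c + 4)*(c^2 - c - 20) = (c - 5)*(c + 4)*(c + 4)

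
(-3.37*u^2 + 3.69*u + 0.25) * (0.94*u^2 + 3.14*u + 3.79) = -3.1678*u^4 - 7.1132*u^3 - 0.950700000000001*u^2 + 14.7701*u + 0.9475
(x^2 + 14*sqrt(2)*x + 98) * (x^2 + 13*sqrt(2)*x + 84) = x^4 + 27*sqrt(2)*x^3 + 546*x^2 + 2450*sqrt(2)*x + 8232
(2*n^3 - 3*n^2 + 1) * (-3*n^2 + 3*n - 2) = -6*n^5 + 15*n^4 - 13*n^3 + 3*n^2 + 3*n - 2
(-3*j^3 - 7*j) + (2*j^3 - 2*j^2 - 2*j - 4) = -j^3 - 2*j^2 - 9*j - 4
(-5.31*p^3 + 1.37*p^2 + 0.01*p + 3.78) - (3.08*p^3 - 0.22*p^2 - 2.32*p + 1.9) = -8.39*p^3 + 1.59*p^2 + 2.33*p + 1.88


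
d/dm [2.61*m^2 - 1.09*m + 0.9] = 5.22*m - 1.09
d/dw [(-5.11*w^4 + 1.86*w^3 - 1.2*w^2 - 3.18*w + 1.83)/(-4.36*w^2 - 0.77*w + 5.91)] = (44.5592*w^5 + 3.6945*w^4 - 123.6648*w^3 + 20.037*w^2 + 1.7736*w - 17.3847)/(19.0096*w^4 + 6.7144*w^3 - 50.9423*w^2 - 9.1014*w + 34.9281)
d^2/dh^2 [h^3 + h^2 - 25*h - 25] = 6*h + 2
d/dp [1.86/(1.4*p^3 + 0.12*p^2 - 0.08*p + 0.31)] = (-7.812*p^2 - 0.4464*p + 0.1488)/(1.4*p^3 + 0.12*p^2 - 0.08*p + 0.31)^2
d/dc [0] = 0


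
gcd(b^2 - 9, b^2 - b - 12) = b + 3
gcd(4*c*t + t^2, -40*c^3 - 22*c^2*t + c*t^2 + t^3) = 4*c + t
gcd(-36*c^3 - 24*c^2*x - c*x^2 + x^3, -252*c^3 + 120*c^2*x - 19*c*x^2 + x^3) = -6*c + x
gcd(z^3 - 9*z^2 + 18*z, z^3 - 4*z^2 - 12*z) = z^2 - 6*z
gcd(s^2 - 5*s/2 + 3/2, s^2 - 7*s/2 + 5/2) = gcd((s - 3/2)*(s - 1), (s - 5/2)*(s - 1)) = s - 1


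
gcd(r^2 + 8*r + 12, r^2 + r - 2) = r + 2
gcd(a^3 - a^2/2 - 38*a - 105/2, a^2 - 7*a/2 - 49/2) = a - 7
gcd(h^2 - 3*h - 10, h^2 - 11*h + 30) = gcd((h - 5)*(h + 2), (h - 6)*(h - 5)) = h - 5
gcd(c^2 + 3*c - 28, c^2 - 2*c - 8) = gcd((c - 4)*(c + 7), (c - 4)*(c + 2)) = c - 4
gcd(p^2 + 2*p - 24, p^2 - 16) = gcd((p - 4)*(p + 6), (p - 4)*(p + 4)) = p - 4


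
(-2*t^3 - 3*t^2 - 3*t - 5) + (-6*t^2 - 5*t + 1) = -2*t^3 - 9*t^2 - 8*t - 4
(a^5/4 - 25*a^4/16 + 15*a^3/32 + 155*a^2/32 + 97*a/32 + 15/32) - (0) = a^5/4 - 25*a^4/16 + 15*a^3/32 + 155*a^2/32 + 97*a/32 + 15/32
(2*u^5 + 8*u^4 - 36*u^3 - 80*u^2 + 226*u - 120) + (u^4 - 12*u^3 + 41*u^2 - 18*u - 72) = 2*u^5 + 9*u^4 - 48*u^3 - 39*u^2 + 208*u - 192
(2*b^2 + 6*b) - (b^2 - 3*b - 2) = b^2 + 9*b + 2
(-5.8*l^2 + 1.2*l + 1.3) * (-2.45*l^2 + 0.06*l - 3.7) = 14.21*l^4 - 3.288*l^3 + 18.347*l^2 - 4.362*l - 4.81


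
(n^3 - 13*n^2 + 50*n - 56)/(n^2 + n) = (n^3 - 13*n^2 + 50*n - 56)/(n*(n + 1))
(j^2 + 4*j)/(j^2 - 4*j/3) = 3*(j + 4)/(3*j - 4)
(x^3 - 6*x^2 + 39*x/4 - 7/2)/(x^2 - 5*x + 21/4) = (2*x^2 - 5*x + 2)/(2*x - 3)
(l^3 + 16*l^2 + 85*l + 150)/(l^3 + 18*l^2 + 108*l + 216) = (l^2 + 10*l + 25)/(l^2 + 12*l + 36)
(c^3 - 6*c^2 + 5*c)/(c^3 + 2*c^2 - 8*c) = (c^2 - 6*c + 5)/(c^2 + 2*c - 8)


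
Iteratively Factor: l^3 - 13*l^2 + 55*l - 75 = (l - 3)*(l^2 - 10*l + 25) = (l - 5)*(l - 3)*(l - 5)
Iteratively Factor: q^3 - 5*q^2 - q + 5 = (q + 1)*(q^2 - 6*q + 5) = (q - 1)*(q + 1)*(q - 5)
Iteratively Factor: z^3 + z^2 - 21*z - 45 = (z + 3)*(z^2 - 2*z - 15) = (z + 3)^2*(z - 5)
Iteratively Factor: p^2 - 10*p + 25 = (p - 5)*(p - 5)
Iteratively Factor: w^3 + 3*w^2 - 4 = (w - 1)*(w^2 + 4*w + 4) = (w - 1)*(w + 2)*(w + 2)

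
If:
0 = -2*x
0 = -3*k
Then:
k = 0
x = 0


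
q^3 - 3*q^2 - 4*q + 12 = (q - 3)*(q - 2)*(q + 2)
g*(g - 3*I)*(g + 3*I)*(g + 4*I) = g^4 + 4*I*g^3 + 9*g^2 + 36*I*g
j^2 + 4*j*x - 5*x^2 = (j - x)*(j + 5*x)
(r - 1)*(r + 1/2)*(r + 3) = r^3 + 5*r^2/2 - 2*r - 3/2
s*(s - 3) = s^2 - 3*s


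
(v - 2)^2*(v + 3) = v^3 - v^2 - 8*v + 12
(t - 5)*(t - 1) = t^2 - 6*t + 5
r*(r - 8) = r^2 - 8*r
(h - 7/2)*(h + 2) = h^2 - 3*h/2 - 7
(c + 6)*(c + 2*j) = c^2 + 2*c*j + 6*c + 12*j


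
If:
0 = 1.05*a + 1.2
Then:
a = -1.14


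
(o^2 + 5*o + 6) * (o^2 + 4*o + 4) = o^4 + 9*o^3 + 30*o^2 + 44*o + 24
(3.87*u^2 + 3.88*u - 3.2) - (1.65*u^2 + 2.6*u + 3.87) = 2.22*u^2 + 1.28*u - 7.07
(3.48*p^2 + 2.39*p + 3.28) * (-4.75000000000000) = -16.53*p^2 - 11.3525*p - 15.58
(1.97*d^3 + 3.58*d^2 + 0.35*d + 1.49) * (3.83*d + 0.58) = 7.5451*d^4 + 14.854*d^3 + 3.4169*d^2 + 5.9097*d + 0.8642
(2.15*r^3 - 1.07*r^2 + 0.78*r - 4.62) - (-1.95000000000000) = 2.15*r^3 - 1.07*r^2 + 0.78*r - 2.67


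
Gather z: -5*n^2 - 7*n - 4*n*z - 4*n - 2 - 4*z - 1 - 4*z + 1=-5*n^2 - 11*n + z*(-4*n - 8) - 2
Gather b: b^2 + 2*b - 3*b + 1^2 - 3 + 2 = b^2 - b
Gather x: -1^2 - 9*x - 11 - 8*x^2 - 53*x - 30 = -8*x^2 - 62*x - 42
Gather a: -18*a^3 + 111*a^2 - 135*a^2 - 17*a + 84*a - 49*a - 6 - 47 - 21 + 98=-18*a^3 - 24*a^2 + 18*a + 24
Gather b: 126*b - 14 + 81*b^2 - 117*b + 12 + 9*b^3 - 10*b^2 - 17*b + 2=9*b^3 + 71*b^2 - 8*b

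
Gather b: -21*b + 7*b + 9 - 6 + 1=4 - 14*b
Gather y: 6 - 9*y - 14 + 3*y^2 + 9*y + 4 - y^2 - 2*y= 2*y^2 - 2*y - 4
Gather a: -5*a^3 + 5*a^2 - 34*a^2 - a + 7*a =-5*a^3 - 29*a^2 + 6*a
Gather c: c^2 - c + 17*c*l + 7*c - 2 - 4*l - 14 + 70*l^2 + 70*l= c^2 + c*(17*l + 6) + 70*l^2 + 66*l - 16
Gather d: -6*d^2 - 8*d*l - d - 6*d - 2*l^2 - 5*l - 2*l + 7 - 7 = -6*d^2 + d*(-8*l - 7) - 2*l^2 - 7*l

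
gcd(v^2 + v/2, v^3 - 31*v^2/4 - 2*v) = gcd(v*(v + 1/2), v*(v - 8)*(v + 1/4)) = v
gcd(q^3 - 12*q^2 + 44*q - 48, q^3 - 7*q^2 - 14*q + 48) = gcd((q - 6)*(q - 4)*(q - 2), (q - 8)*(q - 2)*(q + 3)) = q - 2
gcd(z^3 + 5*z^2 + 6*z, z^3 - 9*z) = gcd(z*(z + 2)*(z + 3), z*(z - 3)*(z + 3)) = z^2 + 3*z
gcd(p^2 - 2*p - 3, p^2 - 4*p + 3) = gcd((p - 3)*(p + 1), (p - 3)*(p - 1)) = p - 3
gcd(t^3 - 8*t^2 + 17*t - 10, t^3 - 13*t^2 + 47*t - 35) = t^2 - 6*t + 5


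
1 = 1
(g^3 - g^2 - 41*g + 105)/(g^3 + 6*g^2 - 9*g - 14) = (g^2 - 8*g + 15)/(g^2 - g - 2)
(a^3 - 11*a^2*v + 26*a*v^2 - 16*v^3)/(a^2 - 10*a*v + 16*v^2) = a - v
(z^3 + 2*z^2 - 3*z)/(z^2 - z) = z + 3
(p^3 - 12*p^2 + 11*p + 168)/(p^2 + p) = (p^3 - 12*p^2 + 11*p + 168)/(p*(p + 1))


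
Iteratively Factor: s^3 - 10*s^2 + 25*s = (s - 5)*(s^2 - 5*s) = (s - 5)^2*(s)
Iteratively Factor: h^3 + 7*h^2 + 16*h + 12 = (h + 3)*(h^2 + 4*h + 4) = (h + 2)*(h + 3)*(h + 2)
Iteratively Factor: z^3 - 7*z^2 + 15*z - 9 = (z - 3)*(z^2 - 4*z + 3) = (z - 3)*(z - 1)*(z - 3)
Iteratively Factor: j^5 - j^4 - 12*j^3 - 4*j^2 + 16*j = (j - 1)*(j^4 - 12*j^2 - 16*j) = (j - 1)*(j + 2)*(j^3 - 2*j^2 - 8*j) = (j - 1)*(j + 2)^2*(j^2 - 4*j) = j*(j - 1)*(j + 2)^2*(j - 4)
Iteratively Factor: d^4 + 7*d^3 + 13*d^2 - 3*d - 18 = (d - 1)*(d^3 + 8*d^2 + 21*d + 18) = (d - 1)*(d + 3)*(d^2 + 5*d + 6) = (d - 1)*(d + 3)^2*(d + 2)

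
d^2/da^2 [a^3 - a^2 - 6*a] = 6*a - 2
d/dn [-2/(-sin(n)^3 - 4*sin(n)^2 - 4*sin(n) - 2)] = -2*(3*sin(n)^2 + 8*sin(n) + 4)*cos(n)/(sin(n)^3 + 4*sin(n)^2 + 4*sin(n) + 2)^2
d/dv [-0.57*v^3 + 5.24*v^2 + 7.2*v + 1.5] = -1.71*v^2 + 10.48*v + 7.2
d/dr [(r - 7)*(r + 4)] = 2*r - 3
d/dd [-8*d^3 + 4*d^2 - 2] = 8*d*(1 - 3*d)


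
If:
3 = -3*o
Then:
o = -1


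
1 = 1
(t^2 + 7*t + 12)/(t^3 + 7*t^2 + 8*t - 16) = (t + 3)/(t^2 + 3*t - 4)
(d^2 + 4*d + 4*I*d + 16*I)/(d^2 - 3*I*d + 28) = (d + 4)/(d - 7*I)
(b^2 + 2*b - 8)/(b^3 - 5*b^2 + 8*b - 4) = (b + 4)/(b^2 - 3*b + 2)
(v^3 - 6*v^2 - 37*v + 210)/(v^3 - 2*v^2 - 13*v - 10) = (v^2 - v - 42)/(v^2 + 3*v + 2)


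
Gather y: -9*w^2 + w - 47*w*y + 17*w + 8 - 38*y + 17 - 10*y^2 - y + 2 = -9*w^2 + 18*w - 10*y^2 + y*(-47*w - 39) + 27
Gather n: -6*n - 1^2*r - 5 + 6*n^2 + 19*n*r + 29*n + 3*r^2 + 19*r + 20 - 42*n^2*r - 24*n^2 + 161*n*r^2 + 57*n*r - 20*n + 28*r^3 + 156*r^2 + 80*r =n^2*(-42*r - 18) + n*(161*r^2 + 76*r + 3) + 28*r^3 + 159*r^2 + 98*r + 15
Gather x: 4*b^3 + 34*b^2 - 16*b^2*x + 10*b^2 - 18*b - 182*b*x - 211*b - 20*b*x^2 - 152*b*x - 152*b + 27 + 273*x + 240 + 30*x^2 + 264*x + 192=4*b^3 + 44*b^2 - 381*b + x^2*(30 - 20*b) + x*(-16*b^2 - 334*b + 537) + 459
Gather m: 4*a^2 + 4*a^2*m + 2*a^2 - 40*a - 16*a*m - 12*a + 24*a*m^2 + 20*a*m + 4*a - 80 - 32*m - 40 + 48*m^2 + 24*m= 6*a^2 - 48*a + m^2*(24*a + 48) + m*(4*a^2 + 4*a - 8) - 120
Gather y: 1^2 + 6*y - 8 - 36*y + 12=5 - 30*y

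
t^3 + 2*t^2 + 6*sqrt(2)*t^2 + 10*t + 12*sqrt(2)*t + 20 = (t + 2)*(t + sqrt(2))*(t + 5*sqrt(2))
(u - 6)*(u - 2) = u^2 - 8*u + 12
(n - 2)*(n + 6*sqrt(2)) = n^2 - 2*n + 6*sqrt(2)*n - 12*sqrt(2)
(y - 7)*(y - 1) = y^2 - 8*y + 7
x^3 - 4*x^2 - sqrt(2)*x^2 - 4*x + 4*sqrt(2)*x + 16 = (x - 4)*(x - 2*sqrt(2))*(x + sqrt(2))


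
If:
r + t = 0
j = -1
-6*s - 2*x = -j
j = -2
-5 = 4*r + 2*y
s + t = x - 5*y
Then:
No Solution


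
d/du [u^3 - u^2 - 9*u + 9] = 3*u^2 - 2*u - 9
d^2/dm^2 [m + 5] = 0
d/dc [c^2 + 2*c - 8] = 2*c + 2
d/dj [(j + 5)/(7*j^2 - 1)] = (7*j^2 - 14*j*(j + 5) - 1)/(7*j^2 - 1)^2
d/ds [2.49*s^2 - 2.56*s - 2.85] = 4.98*s - 2.56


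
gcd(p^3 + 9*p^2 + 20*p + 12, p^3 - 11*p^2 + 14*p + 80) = p + 2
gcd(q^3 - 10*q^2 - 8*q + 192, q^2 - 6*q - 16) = q - 8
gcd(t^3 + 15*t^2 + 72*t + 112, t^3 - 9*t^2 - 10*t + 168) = t + 4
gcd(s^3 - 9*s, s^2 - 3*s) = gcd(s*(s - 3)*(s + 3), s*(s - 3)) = s^2 - 3*s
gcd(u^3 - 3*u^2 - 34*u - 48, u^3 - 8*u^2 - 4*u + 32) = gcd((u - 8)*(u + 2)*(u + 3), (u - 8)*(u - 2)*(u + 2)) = u^2 - 6*u - 16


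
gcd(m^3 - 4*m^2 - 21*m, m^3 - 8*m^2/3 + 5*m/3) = m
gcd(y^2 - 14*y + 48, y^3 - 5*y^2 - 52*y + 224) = y - 8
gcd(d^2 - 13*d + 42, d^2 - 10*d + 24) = d - 6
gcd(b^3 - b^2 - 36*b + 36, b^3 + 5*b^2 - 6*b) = b^2 + 5*b - 6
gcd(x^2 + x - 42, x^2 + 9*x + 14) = x + 7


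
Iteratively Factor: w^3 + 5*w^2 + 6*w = (w + 2)*(w^2 + 3*w) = (w + 2)*(w + 3)*(w)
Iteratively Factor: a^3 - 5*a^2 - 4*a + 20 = (a + 2)*(a^2 - 7*a + 10) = (a - 5)*(a + 2)*(a - 2)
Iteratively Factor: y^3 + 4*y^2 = (y)*(y^2 + 4*y) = y*(y + 4)*(y)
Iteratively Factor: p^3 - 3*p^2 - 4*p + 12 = (p + 2)*(p^2 - 5*p + 6) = (p - 3)*(p + 2)*(p - 2)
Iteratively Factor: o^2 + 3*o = (o + 3)*(o)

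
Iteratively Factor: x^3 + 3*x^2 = (x)*(x^2 + 3*x) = x*(x + 3)*(x)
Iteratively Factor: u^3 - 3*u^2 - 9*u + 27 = (u - 3)*(u^2 - 9) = (u - 3)*(u + 3)*(u - 3)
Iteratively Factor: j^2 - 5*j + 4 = (j - 1)*(j - 4)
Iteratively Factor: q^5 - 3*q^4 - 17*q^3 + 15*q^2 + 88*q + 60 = (q - 3)*(q^4 - 17*q^2 - 36*q - 20) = (q - 3)*(q + 1)*(q^3 - q^2 - 16*q - 20) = (q - 3)*(q + 1)*(q + 2)*(q^2 - 3*q - 10) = (q - 3)*(q + 1)*(q + 2)^2*(q - 5)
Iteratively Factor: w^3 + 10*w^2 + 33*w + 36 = (w + 4)*(w^2 + 6*w + 9) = (w + 3)*(w + 4)*(w + 3)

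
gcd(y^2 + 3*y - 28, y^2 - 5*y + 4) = y - 4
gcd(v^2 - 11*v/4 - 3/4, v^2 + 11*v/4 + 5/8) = v + 1/4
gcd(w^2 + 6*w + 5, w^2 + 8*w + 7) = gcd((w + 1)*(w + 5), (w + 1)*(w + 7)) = w + 1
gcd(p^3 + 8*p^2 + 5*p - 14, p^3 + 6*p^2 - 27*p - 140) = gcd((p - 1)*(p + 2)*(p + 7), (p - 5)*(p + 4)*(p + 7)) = p + 7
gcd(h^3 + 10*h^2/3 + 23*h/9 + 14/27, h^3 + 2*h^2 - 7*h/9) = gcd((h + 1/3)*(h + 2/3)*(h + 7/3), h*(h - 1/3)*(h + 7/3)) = h + 7/3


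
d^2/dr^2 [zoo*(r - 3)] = 0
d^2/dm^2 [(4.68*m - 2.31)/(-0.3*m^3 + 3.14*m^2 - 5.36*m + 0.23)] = (-2.5272*m^5 + 28.94616*m^4 - 112.051296*m^3 + 155.065896*m^2 - 212.033628*m + 117.85518)/(0.027*m^9 - 0.8478*m^8 + 10.32084*m^7 - 61.315964*m^6 + 185.698968*m^5 - 279.654996*m^4 + 177.264218*m^3 - 20.321742*m^2 + 0.850632*m - 0.012167)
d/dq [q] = 1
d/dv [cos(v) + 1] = -sin(v)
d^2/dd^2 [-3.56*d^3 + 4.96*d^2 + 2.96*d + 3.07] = 9.92 - 21.36*d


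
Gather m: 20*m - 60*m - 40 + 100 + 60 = 120 - 40*m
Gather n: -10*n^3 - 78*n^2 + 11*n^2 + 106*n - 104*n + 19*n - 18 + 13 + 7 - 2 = -10*n^3 - 67*n^2 + 21*n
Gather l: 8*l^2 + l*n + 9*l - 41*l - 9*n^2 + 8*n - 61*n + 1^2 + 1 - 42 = 8*l^2 + l*(n - 32) - 9*n^2 - 53*n - 40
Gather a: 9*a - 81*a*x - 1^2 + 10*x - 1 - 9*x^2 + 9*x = a*(9 - 81*x) - 9*x^2 + 19*x - 2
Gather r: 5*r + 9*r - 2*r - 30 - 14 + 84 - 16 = 12*r + 24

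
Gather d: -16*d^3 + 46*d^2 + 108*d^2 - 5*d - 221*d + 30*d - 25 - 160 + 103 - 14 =-16*d^3 + 154*d^2 - 196*d - 96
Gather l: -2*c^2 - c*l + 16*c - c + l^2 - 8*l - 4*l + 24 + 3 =-2*c^2 + 15*c + l^2 + l*(-c - 12) + 27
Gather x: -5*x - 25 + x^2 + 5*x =x^2 - 25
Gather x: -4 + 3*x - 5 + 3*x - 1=6*x - 10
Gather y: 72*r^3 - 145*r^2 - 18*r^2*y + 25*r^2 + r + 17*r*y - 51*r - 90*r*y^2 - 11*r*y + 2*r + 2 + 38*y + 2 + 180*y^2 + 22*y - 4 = 72*r^3 - 120*r^2 - 48*r + y^2*(180 - 90*r) + y*(-18*r^2 + 6*r + 60)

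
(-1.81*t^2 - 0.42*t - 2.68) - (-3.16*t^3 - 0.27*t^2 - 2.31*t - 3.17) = 3.16*t^3 - 1.54*t^2 + 1.89*t + 0.49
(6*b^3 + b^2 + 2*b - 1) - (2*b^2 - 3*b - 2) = 6*b^3 - b^2 + 5*b + 1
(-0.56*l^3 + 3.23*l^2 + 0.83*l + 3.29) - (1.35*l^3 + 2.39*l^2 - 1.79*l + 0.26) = -1.91*l^3 + 0.84*l^2 + 2.62*l + 3.03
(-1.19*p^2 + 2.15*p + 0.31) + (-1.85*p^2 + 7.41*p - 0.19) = -3.04*p^2 + 9.56*p + 0.12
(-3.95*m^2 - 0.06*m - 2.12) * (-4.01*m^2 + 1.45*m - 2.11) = 15.8395*m^4 - 5.4869*m^3 + 16.7487*m^2 - 2.9474*m + 4.4732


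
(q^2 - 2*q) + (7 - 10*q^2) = -9*q^2 - 2*q + 7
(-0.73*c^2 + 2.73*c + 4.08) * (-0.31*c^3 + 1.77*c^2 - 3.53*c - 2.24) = 0.2263*c^5 - 2.1384*c^4 + 6.1442*c^3 - 0.780099999999998*c^2 - 20.5176*c - 9.1392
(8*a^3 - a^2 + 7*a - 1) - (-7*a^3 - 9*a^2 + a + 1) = 15*a^3 + 8*a^2 + 6*a - 2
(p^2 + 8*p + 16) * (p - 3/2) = p^3 + 13*p^2/2 + 4*p - 24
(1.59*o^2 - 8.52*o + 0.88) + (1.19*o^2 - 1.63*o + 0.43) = 2.78*o^2 - 10.15*o + 1.31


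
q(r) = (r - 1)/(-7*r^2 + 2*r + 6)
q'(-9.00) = 0.00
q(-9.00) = 0.02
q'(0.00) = 0.22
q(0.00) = -0.17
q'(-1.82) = 0.13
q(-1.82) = 0.14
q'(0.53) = 0.10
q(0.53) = -0.09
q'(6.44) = 0.00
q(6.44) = -0.02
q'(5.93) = 0.00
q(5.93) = -0.02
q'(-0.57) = 2.73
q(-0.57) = -0.61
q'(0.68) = 0.10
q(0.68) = -0.08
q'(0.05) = 0.20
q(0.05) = -0.16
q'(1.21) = 0.39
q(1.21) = -0.11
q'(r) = (r - 1)*(14*r - 2)/(-7*r^2 + 2*r + 6)^2 + 1/(-7*r^2 + 2*r + 6) = (7*r^2 - 14*r + 8)/(49*r^4 - 28*r^3 - 80*r^2 + 24*r + 36)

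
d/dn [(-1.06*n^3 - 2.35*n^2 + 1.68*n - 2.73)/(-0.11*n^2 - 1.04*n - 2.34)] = (0.1166*n^4 + 2.2048*n^3 + 10.07*n^2 + 10.3974*n - 6.7704)/(0.0121*n^4 + 0.2288*n^3 + 1.5964*n^2 + 4.8672*n + 5.4756)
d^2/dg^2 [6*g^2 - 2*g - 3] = 12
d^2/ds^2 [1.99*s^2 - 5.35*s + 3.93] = 3.98000000000000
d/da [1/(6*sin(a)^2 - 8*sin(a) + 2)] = (2 - 3*sin(a))*cos(a)/(3*sin(a)^2 - 4*sin(a) + 1)^2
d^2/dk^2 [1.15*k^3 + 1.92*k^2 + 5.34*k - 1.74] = 6.9*k + 3.84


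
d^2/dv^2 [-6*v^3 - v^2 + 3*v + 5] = -36*v - 2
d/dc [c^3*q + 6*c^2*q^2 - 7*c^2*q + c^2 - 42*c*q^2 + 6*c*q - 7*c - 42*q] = 3*c^2*q + 12*c*q^2 - 14*c*q + 2*c - 42*q^2 + 6*q - 7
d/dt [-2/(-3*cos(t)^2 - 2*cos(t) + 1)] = 4*(3*cos(t) + 1)*sin(t)/(3*cos(t)^2 + 2*cos(t) - 1)^2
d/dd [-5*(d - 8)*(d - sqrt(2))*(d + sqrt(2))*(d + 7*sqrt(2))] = -20*d^3 - 105*sqrt(2)*d^2 + 120*d^2 + 20*d + 560*sqrt(2)*d - 80 + 70*sqrt(2)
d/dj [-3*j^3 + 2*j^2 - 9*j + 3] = -9*j^2 + 4*j - 9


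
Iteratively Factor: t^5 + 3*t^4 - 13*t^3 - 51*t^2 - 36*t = (t + 3)*(t^4 - 13*t^2 - 12*t) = (t + 1)*(t + 3)*(t^3 - t^2 - 12*t) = (t - 4)*(t + 1)*(t + 3)*(t^2 + 3*t) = (t - 4)*(t + 1)*(t + 3)^2*(t)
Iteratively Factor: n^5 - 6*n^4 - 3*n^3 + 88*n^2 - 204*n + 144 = (n + 4)*(n^4 - 10*n^3 + 37*n^2 - 60*n + 36) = (n - 2)*(n + 4)*(n^3 - 8*n^2 + 21*n - 18) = (n - 2)^2*(n + 4)*(n^2 - 6*n + 9) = (n - 3)*(n - 2)^2*(n + 4)*(n - 3)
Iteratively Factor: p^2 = (p)*(p)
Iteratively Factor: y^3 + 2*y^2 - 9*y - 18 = (y - 3)*(y^2 + 5*y + 6) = (y - 3)*(y + 2)*(y + 3)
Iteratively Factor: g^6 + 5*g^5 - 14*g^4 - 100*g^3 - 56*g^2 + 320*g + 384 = (g - 2)*(g^5 + 7*g^4 - 100*g^2 - 256*g - 192) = (g - 2)*(g + 2)*(g^4 + 5*g^3 - 10*g^2 - 80*g - 96) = (g - 2)*(g + 2)*(g + 4)*(g^3 + g^2 - 14*g - 24) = (g - 4)*(g - 2)*(g + 2)*(g + 4)*(g^2 + 5*g + 6) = (g - 4)*(g - 2)*(g + 2)*(g + 3)*(g + 4)*(g + 2)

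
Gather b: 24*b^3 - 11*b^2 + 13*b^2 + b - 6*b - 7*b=24*b^3 + 2*b^2 - 12*b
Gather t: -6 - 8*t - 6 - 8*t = -16*t - 12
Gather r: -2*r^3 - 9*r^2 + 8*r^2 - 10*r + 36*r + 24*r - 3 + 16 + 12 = -2*r^3 - r^2 + 50*r + 25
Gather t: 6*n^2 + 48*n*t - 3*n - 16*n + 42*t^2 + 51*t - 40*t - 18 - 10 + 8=6*n^2 - 19*n + 42*t^2 + t*(48*n + 11) - 20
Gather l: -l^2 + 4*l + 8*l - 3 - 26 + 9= -l^2 + 12*l - 20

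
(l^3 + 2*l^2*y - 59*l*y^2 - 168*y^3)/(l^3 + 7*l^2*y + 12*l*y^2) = (l^2 - l*y - 56*y^2)/(l*(l + 4*y))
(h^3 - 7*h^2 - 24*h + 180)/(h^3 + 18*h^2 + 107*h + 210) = (h^2 - 12*h + 36)/(h^2 + 13*h + 42)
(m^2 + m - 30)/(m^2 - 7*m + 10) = (m + 6)/(m - 2)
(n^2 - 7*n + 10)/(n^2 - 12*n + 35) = (n - 2)/(n - 7)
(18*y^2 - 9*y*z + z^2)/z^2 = 18*y^2/z^2 - 9*y/z + 1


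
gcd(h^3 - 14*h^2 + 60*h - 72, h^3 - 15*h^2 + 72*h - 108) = h^2 - 12*h + 36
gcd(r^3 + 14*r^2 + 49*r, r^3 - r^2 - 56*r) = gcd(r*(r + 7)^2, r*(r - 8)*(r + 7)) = r^2 + 7*r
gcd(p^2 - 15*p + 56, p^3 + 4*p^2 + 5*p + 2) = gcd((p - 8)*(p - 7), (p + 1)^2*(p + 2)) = 1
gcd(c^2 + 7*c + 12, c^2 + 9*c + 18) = c + 3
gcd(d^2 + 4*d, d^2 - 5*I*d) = d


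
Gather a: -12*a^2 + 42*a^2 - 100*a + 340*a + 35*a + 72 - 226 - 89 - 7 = 30*a^2 + 275*a - 250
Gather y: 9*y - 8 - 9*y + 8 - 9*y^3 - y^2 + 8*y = -9*y^3 - y^2 + 8*y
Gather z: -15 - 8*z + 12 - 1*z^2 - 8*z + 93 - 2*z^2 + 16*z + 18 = 108 - 3*z^2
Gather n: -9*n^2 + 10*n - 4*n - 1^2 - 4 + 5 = -9*n^2 + 6*n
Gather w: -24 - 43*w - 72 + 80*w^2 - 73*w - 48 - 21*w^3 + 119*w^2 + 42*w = -21*w^3 + 199*w^2 - 74*w - 144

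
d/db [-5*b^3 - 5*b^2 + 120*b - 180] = -15*b^2 - 10*b + 120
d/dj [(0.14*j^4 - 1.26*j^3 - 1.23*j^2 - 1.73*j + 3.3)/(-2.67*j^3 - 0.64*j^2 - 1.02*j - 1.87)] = (-0.3738*j^6 - 0.179199999999998*j^5 - 2.9061*j^4 - 7.715*j^3 + 33.649*j^2 + 8.8242*j + 6.6011)/(7.1289*j^6 + 3.4176*j^5 + 5.8564*j^4 + 11.2914*j^3 + 3.434*j^2 + 3.8148*j + 3.4969)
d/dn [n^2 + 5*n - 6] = 2*n + 5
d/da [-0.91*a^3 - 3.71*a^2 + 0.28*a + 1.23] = -2.73*a^2 - 7.42*a + 0.28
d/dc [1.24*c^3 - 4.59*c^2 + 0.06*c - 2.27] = 3.72*c^2 - 9.18*c + 0.06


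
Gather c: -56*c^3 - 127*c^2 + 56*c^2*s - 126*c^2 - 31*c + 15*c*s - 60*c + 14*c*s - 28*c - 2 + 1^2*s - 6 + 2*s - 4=-56*c^3 + c^2*(56*s - 253) + c*(29*s - 119) + 3*s - 12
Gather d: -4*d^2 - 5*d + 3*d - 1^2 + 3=-4*d^2 - 2*d + 2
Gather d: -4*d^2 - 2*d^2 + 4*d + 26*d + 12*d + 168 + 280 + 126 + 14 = -6*d^2 + 42*d + 588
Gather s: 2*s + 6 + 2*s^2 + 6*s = 2*s^2 + 8*s + 6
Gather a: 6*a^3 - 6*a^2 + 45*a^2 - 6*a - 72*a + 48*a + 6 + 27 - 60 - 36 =6*a^3 + 39*a^2 - 30*a - 63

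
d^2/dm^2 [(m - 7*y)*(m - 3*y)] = 2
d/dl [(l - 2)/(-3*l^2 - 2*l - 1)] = (3*l^2 - 12*l - 5)/(9*l^4 + 12*l^3 + 10*l^2 + 4*l + 1)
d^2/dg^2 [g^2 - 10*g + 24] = 2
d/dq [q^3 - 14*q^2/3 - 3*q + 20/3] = 3*q^2 - 28*q/3 - 3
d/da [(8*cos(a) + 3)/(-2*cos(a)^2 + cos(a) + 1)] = (16*sin(a)^2 - 12*cos(a) - 21)*sin(a)/(cos(a) - cos(2*a))^2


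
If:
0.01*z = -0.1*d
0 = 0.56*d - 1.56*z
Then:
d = 0.00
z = 0.00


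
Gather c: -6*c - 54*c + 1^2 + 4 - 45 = -60*c - 40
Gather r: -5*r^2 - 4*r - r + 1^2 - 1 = -5*r^2 - 5*r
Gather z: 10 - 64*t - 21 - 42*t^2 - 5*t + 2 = -42*t^2 - 69*t - 9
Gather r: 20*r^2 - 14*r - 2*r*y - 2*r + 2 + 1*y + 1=20*r^2 + r*(-2*y - 16) + y + 3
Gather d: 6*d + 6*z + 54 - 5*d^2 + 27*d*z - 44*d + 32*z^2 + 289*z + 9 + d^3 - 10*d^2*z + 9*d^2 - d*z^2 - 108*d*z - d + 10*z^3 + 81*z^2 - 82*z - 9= d^3 + d^2*(4 - 10*z) + d*(-z^2 - 81*z - 39) + 10*z^3 + 113*z^2 + 213*z + 54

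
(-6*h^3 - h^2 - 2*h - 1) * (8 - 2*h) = 12*h^4 - 46*h^3 - 4*h^2 - 14*h - 8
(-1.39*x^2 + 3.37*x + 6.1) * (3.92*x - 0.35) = -5.4488*x^3 + 13.6969*x^2 + 22.7325*x - 2.135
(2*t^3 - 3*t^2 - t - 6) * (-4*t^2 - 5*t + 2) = -8*t^5 + 2*t^4 + 23*t^3 + 23*t^2 + 28*t - 12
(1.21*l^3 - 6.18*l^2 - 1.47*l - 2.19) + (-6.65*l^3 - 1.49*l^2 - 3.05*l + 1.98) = -5.44*l^3 - 7.67*l^2 - 4.52*l - 0.21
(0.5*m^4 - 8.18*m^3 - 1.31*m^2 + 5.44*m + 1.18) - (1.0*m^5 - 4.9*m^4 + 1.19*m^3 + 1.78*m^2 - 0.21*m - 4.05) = -1.0*m^5 + 5.4*m^4 - 9.37*m^3 - 3.09*m^2 + 5.65*m + 5.23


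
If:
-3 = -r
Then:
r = 3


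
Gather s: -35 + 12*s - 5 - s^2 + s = -s^2 + 13*s - 40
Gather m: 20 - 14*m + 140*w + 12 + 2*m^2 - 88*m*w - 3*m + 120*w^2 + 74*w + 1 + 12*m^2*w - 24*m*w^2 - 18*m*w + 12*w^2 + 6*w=m^2*(12*w + 2) + m*(-24*w^2 - 106*w - 17) + 132*w^2 + 220*w + 33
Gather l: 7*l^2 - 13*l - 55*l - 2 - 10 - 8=7*l^2 - 68*l - 20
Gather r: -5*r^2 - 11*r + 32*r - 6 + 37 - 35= -5*r^2 + 21*r - 4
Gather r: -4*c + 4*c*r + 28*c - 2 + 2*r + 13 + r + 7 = 24*c + r*(4*c + 3) + 18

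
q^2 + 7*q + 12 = (q + 3)*(q + 4)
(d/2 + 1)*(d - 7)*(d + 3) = d^3/2 - d^2 - 29*d/2 - 21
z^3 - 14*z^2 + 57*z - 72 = (z - 8)*(z - 3)^2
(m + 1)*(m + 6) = m^2 + 7*m + 6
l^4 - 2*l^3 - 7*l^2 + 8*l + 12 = (l - 3)*(l - 2)*(l + 1)*(l + 2)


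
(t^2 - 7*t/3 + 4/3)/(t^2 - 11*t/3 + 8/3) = (3*t - 4)/(3*t - 8)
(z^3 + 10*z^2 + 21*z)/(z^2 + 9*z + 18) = z*(z + 7)/(z + 6)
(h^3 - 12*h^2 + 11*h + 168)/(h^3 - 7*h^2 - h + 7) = (h^2 - 5*h - 24)/(h^2 - 1)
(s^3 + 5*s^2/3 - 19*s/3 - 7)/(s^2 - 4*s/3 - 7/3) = s + 3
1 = 1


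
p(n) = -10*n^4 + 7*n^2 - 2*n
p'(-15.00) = 134788.00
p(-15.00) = -504645.00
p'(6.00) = -8558.00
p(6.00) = -12720.00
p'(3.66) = -1911.88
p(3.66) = -1707.97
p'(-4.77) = 4272.47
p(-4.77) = -5008.13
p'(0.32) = 1.17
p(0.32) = -0.03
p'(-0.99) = 22.95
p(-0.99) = -0.77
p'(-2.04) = 309.03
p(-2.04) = -139.98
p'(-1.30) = 67.68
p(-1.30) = -14.13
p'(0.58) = -1.68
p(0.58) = 0.06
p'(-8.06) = 20829.42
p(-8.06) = -41731.83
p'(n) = -40*n^3 + 14*n - 2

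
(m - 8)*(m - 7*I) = m^2 - 8*m - 7*I*m + 56*I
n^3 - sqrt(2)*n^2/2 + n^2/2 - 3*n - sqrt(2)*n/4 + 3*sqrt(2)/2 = (n - 3/2)*(n + 2)*(n - sqrt(2)/2)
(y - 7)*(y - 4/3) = y^2 - 25*y/3 + 28/3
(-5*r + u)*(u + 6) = -5*r*u - 30*r + u^2 + 6*u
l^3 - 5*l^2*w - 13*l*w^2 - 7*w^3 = (l - 7*w)*(l + w)^2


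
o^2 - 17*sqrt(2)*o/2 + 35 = (o - 5*sqrt(2))*(o - 7*sqrt(2)/2)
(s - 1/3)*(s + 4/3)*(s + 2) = s^3 + 3*s^2 + 14*s/9 - 8/9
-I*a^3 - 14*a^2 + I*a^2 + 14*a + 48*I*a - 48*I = (a - 8*I)*(a - 6*I)*(-I*a + I)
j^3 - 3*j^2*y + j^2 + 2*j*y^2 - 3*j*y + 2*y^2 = (j + 1)*(j - 2*y)*(j - y)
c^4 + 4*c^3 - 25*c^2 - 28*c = c*(c - 4)*(c + 1)*(c + 7)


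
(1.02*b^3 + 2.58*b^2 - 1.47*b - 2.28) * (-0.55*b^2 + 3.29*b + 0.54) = -0.561*b^5 + 1.9368*b^4 + 9.8475*b^3 - 2.1891*b^2 - 8.295*b - 1.2312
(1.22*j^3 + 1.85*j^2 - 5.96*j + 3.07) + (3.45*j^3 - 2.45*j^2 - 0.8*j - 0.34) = 4.67*j^3 - 0.6*j^2 - 6.76*j + 2.73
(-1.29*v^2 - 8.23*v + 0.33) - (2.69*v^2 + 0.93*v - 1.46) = -3.98*v^2 - 9.16*v + 1.79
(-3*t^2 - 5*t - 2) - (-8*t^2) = 5*t^2 - 5*t - 2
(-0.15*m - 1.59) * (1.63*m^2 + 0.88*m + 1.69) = -0.2445*m^3 - 2.7237*m^2 - 1.6527*m - 2.6871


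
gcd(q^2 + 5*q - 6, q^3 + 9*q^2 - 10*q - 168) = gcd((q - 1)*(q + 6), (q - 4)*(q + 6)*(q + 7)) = q + 6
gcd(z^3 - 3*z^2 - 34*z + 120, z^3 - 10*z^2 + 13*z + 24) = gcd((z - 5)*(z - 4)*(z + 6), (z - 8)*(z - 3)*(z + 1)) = 1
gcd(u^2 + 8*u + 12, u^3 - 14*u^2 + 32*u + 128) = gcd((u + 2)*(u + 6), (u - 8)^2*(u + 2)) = u + 2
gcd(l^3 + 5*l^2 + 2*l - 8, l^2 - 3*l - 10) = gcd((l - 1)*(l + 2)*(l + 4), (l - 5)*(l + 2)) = l + 2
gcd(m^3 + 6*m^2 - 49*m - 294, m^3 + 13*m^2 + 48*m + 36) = m + 6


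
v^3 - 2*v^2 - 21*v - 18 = (v - 6)*(v + 1)*(v + 3)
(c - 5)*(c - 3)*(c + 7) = c^3 - c^2 - 41*c + 105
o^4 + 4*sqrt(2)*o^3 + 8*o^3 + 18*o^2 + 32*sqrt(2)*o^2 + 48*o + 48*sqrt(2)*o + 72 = (o + 2)*(o + 6)*(o + sqrt(2))*(o + 3*sqrt(2))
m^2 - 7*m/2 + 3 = (m - 2)*(m - 3/2)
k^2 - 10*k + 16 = (k - 8)*(k - 2)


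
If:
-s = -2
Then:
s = 2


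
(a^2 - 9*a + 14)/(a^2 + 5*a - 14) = (a - 7)/(a + 7)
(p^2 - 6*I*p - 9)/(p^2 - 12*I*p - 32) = (-p^2 + 6*I*p + 9)/(-p^2 + 12*I*p + 32)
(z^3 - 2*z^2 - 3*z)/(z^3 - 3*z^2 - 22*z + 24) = z*(z^2 - 2*z - 3)/(z^3 - 3*z^2 - 22*z + 24)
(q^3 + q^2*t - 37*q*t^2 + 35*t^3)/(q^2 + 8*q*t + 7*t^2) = (q^2 - 6*q*t + 5*t^2)/(q + t)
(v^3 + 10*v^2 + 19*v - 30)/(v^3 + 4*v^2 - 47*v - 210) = (v - 1)/(v - 7)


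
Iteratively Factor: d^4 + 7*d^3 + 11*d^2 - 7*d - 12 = (d + 3)*(d^3 + 4*d^2 - d - 4) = (d + 3)*(d + 4)*(d^2 - 1) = (d - 1)*(d + 3)*(d + 4)*(d + 1)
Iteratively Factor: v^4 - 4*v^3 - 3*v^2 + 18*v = (v + 2)*(v^3 - 6*v^2 + 9*v) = v*(v + 2)*(v^2 - 6*v + 9) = v*(v - 3)*(v + 2)*(v - 3)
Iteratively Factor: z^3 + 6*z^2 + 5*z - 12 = (z + 3)*(z^2 + 3*z - 4) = (z + 3)*(z + 4)*(z - 1)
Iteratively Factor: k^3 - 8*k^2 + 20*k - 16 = (k - 2)*(k^2 - 6*k + 8) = (k - 2)^2*(k - 4)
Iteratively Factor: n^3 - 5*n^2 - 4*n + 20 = (n + 2)*(n^2 - 7*n + 10) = (n - 2)*(n + 2)*(n - 5)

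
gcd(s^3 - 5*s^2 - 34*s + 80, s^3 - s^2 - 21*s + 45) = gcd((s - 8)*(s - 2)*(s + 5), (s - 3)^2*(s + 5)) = s + 5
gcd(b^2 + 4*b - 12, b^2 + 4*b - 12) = b^2 + 4*b - 12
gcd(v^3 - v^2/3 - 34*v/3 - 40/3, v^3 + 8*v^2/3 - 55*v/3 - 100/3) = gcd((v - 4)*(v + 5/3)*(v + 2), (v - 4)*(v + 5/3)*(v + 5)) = v^2 - 7*v/3 - 20/3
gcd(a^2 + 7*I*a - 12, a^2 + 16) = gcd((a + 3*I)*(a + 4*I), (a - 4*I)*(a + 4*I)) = a + 4*I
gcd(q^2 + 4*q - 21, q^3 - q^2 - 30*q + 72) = q - 3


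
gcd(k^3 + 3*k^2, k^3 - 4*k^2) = k^2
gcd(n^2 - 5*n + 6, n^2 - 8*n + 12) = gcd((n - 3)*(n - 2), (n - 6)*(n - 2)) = n - 2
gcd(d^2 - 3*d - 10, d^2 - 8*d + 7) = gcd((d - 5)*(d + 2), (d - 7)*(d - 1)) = 1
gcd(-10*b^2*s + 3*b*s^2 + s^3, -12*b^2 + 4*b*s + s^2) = -2*b + s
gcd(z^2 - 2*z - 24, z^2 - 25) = 1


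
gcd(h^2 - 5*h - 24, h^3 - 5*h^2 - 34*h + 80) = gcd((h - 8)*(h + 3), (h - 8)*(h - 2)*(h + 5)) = h - 8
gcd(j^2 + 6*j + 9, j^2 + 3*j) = j + 3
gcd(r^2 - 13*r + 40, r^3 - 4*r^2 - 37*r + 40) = r - 8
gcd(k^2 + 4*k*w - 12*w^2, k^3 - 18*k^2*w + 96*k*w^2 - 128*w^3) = -k + 2*w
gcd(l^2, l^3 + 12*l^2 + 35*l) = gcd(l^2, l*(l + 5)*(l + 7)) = l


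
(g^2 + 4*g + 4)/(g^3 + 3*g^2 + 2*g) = (g + 2)/(g*(g + 1))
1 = 1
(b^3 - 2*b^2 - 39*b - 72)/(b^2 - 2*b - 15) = (b^2 - 5*b - 24)/(b - 5)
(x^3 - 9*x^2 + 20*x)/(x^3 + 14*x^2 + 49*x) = (x^2 - 9*x + 20)/(x^2 + 14*x + 49)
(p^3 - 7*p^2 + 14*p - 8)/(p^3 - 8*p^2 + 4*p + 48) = (p^2 - 3*p + 2)/(p^2 - 4*p - 12)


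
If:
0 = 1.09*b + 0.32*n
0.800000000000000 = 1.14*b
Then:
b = 0.70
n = -2.39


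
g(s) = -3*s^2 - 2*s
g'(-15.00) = 88.00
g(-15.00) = -645.00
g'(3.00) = -20.00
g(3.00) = -33.00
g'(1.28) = -9.68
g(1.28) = -7.48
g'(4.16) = -26.96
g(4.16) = -60.24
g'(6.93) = -43.58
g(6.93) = -157.93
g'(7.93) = -49.58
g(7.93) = -204.51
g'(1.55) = -11.30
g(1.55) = -10.31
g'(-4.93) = 27.58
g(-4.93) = -63.05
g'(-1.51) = 7.06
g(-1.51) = -3.82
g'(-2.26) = 11.56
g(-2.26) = -10.80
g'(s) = -6*s - 2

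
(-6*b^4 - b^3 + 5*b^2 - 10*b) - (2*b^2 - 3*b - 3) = -6*b^4 - b^3 + 3*b^2 - 7*b + 3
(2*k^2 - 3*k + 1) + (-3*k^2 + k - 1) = -k^2 - 2*k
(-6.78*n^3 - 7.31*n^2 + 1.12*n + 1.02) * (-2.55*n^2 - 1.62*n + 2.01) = 17.289*n^5 + 29.6241*n^4 - 4.6416*n^3 - 19.1085*n^2 + 0.5988*n + 2.0502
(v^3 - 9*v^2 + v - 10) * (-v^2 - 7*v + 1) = -v^5 + 2*v^4 + 63*v^3 - 6*v^2 + 71*v - 10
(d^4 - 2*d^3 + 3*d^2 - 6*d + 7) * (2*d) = 2*d^5 - 4*d^4 + 6*d^3 - 12*d^2 + 14*d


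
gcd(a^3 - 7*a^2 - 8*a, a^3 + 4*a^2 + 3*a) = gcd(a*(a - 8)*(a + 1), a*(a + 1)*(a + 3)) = a^2 + a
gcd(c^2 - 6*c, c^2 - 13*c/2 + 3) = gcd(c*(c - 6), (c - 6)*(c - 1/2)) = c - 6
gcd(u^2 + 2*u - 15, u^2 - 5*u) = 1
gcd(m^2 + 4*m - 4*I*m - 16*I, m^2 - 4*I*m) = m - 4*I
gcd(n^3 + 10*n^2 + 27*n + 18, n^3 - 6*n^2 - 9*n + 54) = n + 3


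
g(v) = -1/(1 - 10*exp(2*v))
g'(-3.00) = -0.05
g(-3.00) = -1.03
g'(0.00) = -0.25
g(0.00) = 0.11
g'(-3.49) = -0.02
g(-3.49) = -1.01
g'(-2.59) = -0.13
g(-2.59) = -1.06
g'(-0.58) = -1.38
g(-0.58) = 0.47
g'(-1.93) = -0.68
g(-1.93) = -1.27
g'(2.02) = -0.00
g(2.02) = 0.00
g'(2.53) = -0.00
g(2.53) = 0.00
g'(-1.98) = -0.58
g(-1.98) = -1.24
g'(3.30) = -0.00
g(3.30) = 0.00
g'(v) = -20*exp(2*v)/(1 - 10*exp(2*v))^2 = -20*exp(2*v)/(10*exp(2*v) - 1)^2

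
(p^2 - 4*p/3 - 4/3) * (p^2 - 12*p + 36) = p^4 - 40*p^3/3 + 152*p^2/3 - 32*p - 48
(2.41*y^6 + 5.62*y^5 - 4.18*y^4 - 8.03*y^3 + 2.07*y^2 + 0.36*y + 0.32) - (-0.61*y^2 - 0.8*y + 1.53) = 2.41*y^6 + 5.62*y^5 - 4.18*y^4 - 8.03*y^3 + 2.68*y^2 + 1.16*y - 1.21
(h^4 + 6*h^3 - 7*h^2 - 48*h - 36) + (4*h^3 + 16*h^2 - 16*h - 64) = h^4 + 10*h^3 + 9*h^2 - 64*h - 100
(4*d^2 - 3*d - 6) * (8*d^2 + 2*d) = 32*d^4 - 16*d^3 - 54*d^2 - 12*d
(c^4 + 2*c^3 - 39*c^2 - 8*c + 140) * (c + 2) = c^5 + 4*c^4 - 35*c^3 - 86*c^2 + 124*c + 280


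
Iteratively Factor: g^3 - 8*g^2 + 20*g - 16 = (g - 2)*(g^2 - 6*g + 8) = (g - 2)^2*(g - 4)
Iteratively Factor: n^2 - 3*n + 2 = (n - 2)*(n - 1)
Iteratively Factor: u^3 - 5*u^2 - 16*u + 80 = (u + 4)*(u^2 - 9*u + 20) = (u - 5)*(u + 4)*(u - 4)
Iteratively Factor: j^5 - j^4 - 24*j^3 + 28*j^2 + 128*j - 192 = (j - 4)*(j^4 + 3*j^3 - 12*j^2 - 20*j + 48) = (j - 4)*(j - 2)*(j^3 + 5*j^2 - 2*j - 24) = (j - 4)*(j - 2)*(j + 3)*(j^2 + 2*j - 8) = (j - 4)*(j - 2)^2*(j + 3)*(j + 4)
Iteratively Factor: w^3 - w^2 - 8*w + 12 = (w - 2)*(w^2 + w - 6) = (w - 2)^2*(w + 3)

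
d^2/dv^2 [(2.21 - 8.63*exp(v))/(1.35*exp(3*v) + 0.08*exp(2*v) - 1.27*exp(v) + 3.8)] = (-62.9127000000001*exp(6*v) + 33.453405*exp(5*v) - 56.614292*exp(4*v) + 567.136378*exp(3*v) - 86.968188*exp(2*v) - 40.771231*exp(v) - 113.95174)*exp(v)/(2.460375*exp(9*v) + 0.4374*exp(8*v) - 6.917805*exp(7*v) + 19.954052*exp(6*v) + 8.970261*exp(5*v) - 38.630544*exp(4*v) + 54.117137*exp(3*v) + 21.85266*exp(2*v) - 55.0164*exp(v) + 54.872)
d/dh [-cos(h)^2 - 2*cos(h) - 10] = 2*(cos(h) + 1)*sin(h)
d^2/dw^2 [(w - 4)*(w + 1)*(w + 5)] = 6*w + 4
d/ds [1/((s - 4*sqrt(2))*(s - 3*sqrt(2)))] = (-2*s + 7*sqrt(2))/(s^4 - 14*sqrt(2)*s^3 + 146*s^2 - 336*sqrt(2)*s + 576)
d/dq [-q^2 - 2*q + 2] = -2*q - 2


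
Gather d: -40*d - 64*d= -104*d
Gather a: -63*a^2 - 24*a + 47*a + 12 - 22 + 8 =-63*a^2 + 23*a - 2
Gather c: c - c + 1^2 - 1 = 0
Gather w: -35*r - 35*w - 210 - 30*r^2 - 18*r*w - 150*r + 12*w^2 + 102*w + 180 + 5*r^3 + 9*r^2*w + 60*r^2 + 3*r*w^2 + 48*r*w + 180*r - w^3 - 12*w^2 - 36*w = 5*r^3 + 30*r^2 + 3*r*w^2 - 5*r - w^3 + w*(9*r^2 + 30*r + 31) - 30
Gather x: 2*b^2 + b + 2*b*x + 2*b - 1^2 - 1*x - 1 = 2*b^2 + 3*b + x*(2*b - 1) - 2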